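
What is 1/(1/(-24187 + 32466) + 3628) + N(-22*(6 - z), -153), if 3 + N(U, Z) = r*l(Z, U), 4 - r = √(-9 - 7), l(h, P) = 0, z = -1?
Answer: -90100360/30036213 ≈ -2.9997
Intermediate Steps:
r = 4 - 4*I (r = 4 - √(-9 - 7) = 4 - √(-16) = 4 - 4*I ≈ 4.0 - 4.0*I)
N(U, Z) = -3 (N(U, Z) = -3 + (4 - 4*I)*0 = -3 + 0 = -3)
1/(1/(-24187 + 32466) + 3628) + N(-22*(6 - z), -153) = 1/(1/(-24187 + 32466) + 3628) - 3 = 1/(1/8279 + 3628) - 3 = 1/(30036213/8279) - 3 = 8279/30036213 - 3 = -90100360/30036213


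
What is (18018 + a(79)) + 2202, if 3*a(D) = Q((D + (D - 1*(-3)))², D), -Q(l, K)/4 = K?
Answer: 60344/3 ≈ 20115.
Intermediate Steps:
Q(l, K) = -4*K
a(D) = -4*D/3 (a(D) = (-4*D)/3 = -4*D/3)
(18018 + a(79)) + 2202 = (18018 - 4/3*79) + 2202 = (18018 - 316/3) + 2202 = 53738/3 + 2202 = 60344/3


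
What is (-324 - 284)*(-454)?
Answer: 276032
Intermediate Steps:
(-324 - 284)*(-454) = -608*(-454) = 276032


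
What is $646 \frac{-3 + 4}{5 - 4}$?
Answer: $646$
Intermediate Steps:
$646 \frac{-3 + 4}{5 - 4} = 646 \cdot 1 \cdot 1^{-1} = 646 \cdot 1 \cdot 1 = 646 \cdot 1 = 646$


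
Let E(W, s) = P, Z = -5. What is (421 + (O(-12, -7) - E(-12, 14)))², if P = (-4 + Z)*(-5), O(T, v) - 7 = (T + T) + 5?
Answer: 132496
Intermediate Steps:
O(T, v) = 12 + 2*T (O(T, v) = 7 + ((T + T) + 5) = 7 + (2*T + 5) = 7 + (5 + 2*T) = 12 + 2*T)
P = 45 (P = (-4 - 5)*(-5) = -9*(-5) = 45)
E(W, s) = 45
(421 + (O(-12, -7) - E(-12, 14)))² = (421 + ((12 + 2*(-12)) - 1*45))² = (421 + ((12 - 24) - 45))² = (421 + (-12 - 45))² = (421 - 57)² = 364² = 132496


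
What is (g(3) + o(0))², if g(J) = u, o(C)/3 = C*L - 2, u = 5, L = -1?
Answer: 1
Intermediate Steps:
o(C) = -6 - 3*C (o(C) = 3*(C*(-1) - 2) = 3*(-C - 2) = 3*(-2 - C) = -6 - 3*C)
g(J) = 5
(g(3) + o(0))² = (5 + (-6 - 3*0))² = (5 + (-6 + 0))² = (5 - 6)² = (-1)² = 1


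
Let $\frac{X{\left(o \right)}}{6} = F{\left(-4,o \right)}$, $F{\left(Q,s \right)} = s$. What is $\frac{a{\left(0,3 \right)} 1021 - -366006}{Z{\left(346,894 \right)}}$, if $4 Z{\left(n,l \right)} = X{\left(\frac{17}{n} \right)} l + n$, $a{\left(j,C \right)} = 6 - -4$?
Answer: $\frac{1587448}{643} \approx 2468.8$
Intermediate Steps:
$a{\left(j,C \right)} = 10$ ($a{\left(j,C \right)} = 6 + 4 = 10$)
$X{\left(o \right)} = 6 o$
$Z{\left(n,l \right)} = \frac{n}{4} + \frac{51 l}{2 n}$ ($Z{\left(n,l \right)} = \frac{6 \frac{17}{n} l + n}{4} = \frac{\frac{102}{n} l + n}{4} = \frac{\frac{102 l}{n} + n}{4} = \frac{n + \frac{102 l}{n}}{4} = \frac{n}{4} + \frac{51 l}{2 n}$)
$\frac{a{\left(0,3 \right)} 1021 - -366006}{Z{\left(346,894 \right)}} = \frac{10 \cdot 1021 - -366006}{\frac{1}{4} \cdot \frac{1}{346} \left(346^{2} + 102 \cdot 894\right)} = \frac{10210 + 366006}{\frac{1}{4} \cdot \frac{1}{346} \left(119716 + 91188\right)} = \frac{376216}{\frac{1}{4} \cdot \frac{1}{346} \cdot 210904} = \frac{376216}{\frac{26363}{173}} = 376216 \cdot \frac{173}{26363} = \frac{1587448}{643}$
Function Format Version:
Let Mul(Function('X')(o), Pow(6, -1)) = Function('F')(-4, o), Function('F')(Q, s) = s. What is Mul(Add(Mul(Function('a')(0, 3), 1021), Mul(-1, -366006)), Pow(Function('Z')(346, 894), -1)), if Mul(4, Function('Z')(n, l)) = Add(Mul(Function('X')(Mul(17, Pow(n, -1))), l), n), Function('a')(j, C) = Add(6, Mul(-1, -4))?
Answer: Rational(1587448, 643) ≈ 2468.8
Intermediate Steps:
Function('a')(j, C) = 10 (Function('a')(j, C) = Add(6, 4) = 10)
Function('X')(o) = Mul(6, o)
Function('Z')(n, l) = Add(Mul(Rational(1, 4), n), Mul(Rational(51, 2), l, Pow(n, -1))) (Function('Z')(n, l) = Mul(Rational(1, 4), Add(Mul(Mul(6, Mul(17, Pow(n, -1))), l), n)) = Mul(Rational(1, 4), Add(Mul(Mul(102, Pow(n, -1)), l), n)) = Mul(Rational(1, 4), Add(Mul(102, l, Pow(n, -1)), n)) = Mul(Rational(1, 4), Add(n, Mul(102, l, Pow(n, -1)))) = Add(Mul(Rational(1, 4), n), Mul(Rational(51, 2), l, Pow(n, -1))))
Mul(Add(Mul(Function('a')(0, 3), 1021), Mul(-1, -366006)), Pow(Function('Z')(346, 894), -1)) = Mul(Add(Mul(10, 1021), Mul(-1, -366006)), Pow(Mul(Rational(1, 4), Pow(346, -1), Add(Pow(346, 2), Mul(102, 894))), -1)) = Mul(Add(10210, 366006), Pow(Mul(Rational(1, 4), Rational(1, 346), Add(119716, 91188)), -1)) = Mul(376216, Pow(Mul(Rational(1, 4), Rational(1, 346), 210904), -1)) = Mul(376216, Pow(Rational(26363, 173), -1)) = Mul(376216, Rational(173, 26363)) = Rational(1587448, 643)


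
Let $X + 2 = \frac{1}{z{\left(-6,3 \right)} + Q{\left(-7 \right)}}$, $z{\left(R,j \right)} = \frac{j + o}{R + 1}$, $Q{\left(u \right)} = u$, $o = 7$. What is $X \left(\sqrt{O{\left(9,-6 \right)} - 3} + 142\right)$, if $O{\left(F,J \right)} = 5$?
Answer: $- \frac{2698}{9} - \frac{19 \sqrt{2}}{9} \approx -302.76$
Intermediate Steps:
$z{\left(R,j \right)} = \frac{7 + j}{1 + R}$ ($z{\left(R,j \right)} = \frac{j + 7}{R + 1} = \frac{7 + j}{1 + R}$)
$X = - \frac{19}{9}$ ($X = -2 + \frac{1}{\frac{7 + 3}{1 - 6} - 7} = -2 + \frac{1}{\frac{1}{-5} \cdot 10 - 7} = -2 + \frac{1}{\left(- \frac{1}{5}\right) 10 - 7} = -2 + \frac{1}{-2 - 7} = -2 + \frac{1}{-9} = -2 - \frac{1}{9} = - \frac{19}{9} \approx -2.1111$)
$X \left(\sqrt{O{\left(9,-6 \right)} - 3} + 142\right) = - \frac{19 \left(\sqrt{5 - 3} + 142\right)}{9} = - \frac{19 \left(\sqrt{2} + 142\right)}{9} = - \frac{19 \left(142 + \sqrt{2}\right)}{9} = - \frac{2698}{9} - \frac{19 \sqrt{2}}{9}$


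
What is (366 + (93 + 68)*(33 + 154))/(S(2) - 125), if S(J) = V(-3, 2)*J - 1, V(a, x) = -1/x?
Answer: -30473/127 ≈ -239.94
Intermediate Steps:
S(J) = -1 - J/2 (S(J) = (-1/2)*J - 1 = (-1*1/2)*J - 1 = -J/2 - 1 = -1 - J/2)
(366 + (93 + 68)*(33 + 154))/(S(2) - 125) = (366 + (93 + 68)*(33 + 154))/((-1 - 1/2*2) - 125) = (366 + 161*187)/((-1 - 1) - 125) = (366 + 30107)/(-2 - 125) = 30473/(-127) = 30473*(-1/127) = -30473/127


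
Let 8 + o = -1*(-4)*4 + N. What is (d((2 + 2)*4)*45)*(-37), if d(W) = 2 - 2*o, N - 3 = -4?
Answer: 19980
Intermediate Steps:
N = -1 (N = 3 - 4 = -1)
o = 7 (o = -8 + (-1*(-4)*4 - 1) = -8 + (4*4 - 1) = -8 + (16 - 1) = -8 + 15 = 7)
d(W) = -12 (d(W) = 2 - 2*7 = 2 - 14 = -12)
(d((2 + 2)*4)*45)*(-37) = -12*45*(-37) = -540*(-37) = 19980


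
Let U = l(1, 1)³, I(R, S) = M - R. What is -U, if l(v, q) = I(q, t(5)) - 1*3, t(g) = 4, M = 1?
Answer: 27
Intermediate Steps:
I(R, S) = 1 - R
l(v, q) = -2 - q (l(v, q) = (1 - q) - 1*3 = (1 - q) - 3 = -2 - q)
U = -27 (U = (-2 - 1*1)³ = (-2 - 1)³ = (-3)³ = -27)
-U = -1*(-27) = 27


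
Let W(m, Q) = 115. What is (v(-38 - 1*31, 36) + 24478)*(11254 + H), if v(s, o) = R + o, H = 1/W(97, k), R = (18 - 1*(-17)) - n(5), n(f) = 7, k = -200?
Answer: 31762526362/115 ≈ 2.7620e+8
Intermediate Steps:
R = 28 (R = (18 - 1*(-17)) - 1*7 = (18 + 17) - 7 = 35 - 7 = 28)
H = 1/115 ≈ 0.0086956
v(s, o) = 28 + o
(v(-38 - 1*31, 36) + 24478)*(11254 + H) = ((28 + 36) + 24478)*(11254 + 1/115) = (64 + 24478)*(1294211/115) = 24542*(1294211/115) = 31762526362/115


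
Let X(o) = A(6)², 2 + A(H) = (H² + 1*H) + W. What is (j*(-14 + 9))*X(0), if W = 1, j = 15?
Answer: -126075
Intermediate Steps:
A(H) = -1 + H + H² (A(H) = -2 + ((H² + 1*H) + 1) = -2 + ((H² + H) + 1) = -2 + ((H + H²) + 1) = -2 + (1 + H + H²) = -1 + H + H²)
X(o) = 1681 (X(o) = (-1 + 6 + 6²)² = (-1 + 6 + 36)² = 41² = 1681)
(j*(-14 + 9))*X(0) = (15*(-14 + 9))*1681 = (15*(-5))*1681 = -75*1681 = -126075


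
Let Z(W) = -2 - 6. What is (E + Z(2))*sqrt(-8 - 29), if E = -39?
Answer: -47*I*sqrt(37) ≈ -285.89*I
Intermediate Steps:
Z(W) = -8
(E + Z(2))*sqrt(-8 - 29) = (-39 - 8)*sqrt(-8 - 29) = -47*I*sqrt(37)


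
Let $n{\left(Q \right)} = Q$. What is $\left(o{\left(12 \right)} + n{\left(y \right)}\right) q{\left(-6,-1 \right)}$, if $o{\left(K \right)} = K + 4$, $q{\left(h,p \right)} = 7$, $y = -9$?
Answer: $49$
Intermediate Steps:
$o{\left(K \right)} = 4 + K$
$\left(o{\left(12 \right)} + n{\left(y \right)}\right) q{\left(-6,-1 \right)} = \left(\left(4 + 12\right) - 9\right) 7 = \left(16 - 9\right) 7 = 7 \cdot 7 = 49$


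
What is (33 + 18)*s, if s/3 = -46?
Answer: -7038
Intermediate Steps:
s = -138 (s = 3*(-46) = -138)
(33 + 18)*s = (33 + 18)*(-138) = 51*(-138) = -7038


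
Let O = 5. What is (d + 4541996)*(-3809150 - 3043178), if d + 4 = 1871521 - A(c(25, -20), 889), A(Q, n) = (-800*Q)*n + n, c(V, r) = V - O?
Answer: -141408916460672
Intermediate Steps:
c(V, r) = -5 + V (c(V, r) = V - 1*5 = V - 5 = -5 + V)
A(Q, n) = n - 800*Q*n (A(Q, n) = -800*Q*n + n = n - 800*Q*n)
d = 16094628 (d = -4 + (1871521 - 889*(1 - 800*(-5 + 25))) = -4 + (1871521 - 889*(1 - 800*20)) = -4 + (1871521 - 889*(1 - 16000)) = -4 + (1871521 - 889*(-15999)) = -4 + (1871521 - 1*(-14223111)) = -4 + (1871521 + 14223111) = -4 + 16094632 = 16094628)
(d + 4541996)*(-3809150 - 3043178) = (16094628 + 4541996)*(-3809150 - 3043178) = 20636624*(-6852328) = -141408916460672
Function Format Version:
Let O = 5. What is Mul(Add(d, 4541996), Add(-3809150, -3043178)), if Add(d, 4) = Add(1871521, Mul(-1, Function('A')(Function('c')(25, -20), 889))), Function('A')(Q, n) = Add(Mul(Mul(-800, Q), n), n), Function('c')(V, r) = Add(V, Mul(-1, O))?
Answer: -141408916460672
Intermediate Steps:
Function('c')(V, r) = Add(-5, V) (Function('c')(V, r) = Add(V, Mul(-1, 5)) = Add(V, -5) = Add(-5, V))
Function('A')(Q, n) = Add(n, Mul(-800, Q, n)) (Function('A')(Q, n) = Add(Mul(-800, Q, n), n) = Add(n, Mul(-800, Q, n)))
d = 16094628 (d = Add(-4, Add(1871521, Mul(-1, Mul(889, Add(1, Mul(-800, Add(-5, 25))))))) = Add(-4, Add(1871521, Mul(-1, Mul(889, Add(1, Mul(-800, 20)))))) = Add(-4, Add(1871521, Mul(-1, Mul(889, Add(1, -16000))))) = Add(-4, Add(1871521, Mul(-1, Mul(889, -15999)))) = Add(-4, Add(1871521, Mul(-1, -14223111))) = Add(-4, Add(1871521, 14223111)) = Add(-4, 16094632) = 16094628)
Mul(Add(d, 4541996), Add(-3809150, -3043178)) = Mul(Add(16094628, 4541996), Add(-3809150, -3043178)) = Mul(20636624, -6852328) = -141408916460672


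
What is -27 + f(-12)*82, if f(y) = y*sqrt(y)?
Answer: -27 - 1968*I*sqrt(3) ≈ -27.0 - 3408.7*I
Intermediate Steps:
f(y) = y**(3/2)
-27 + f(-12)*82 = -27 + (-12)**(3/2)*82 = -27 - 24*I*sqrt(3)*82 = -27 - 1968*I*sqrt(3)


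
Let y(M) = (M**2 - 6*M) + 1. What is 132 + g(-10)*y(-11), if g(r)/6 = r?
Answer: -11148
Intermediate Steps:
y(M) = 1 + M**2 - 6*M
g(r) = 6*r
132 + g(-10)*y(-11) = 132 + (6*(-10))*(1 + (-11)**2 - 6*(-11)) = 132 - 60*(1 + 121 + 66) = 132 - 60*188 = 132 - 11280 = -11148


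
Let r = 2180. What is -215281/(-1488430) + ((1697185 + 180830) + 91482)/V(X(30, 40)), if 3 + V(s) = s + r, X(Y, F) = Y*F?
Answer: 2932185423647/5026428110 ≈ 583.35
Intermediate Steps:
X(Y, F) = F*Y
V(s) = 2177 + s (V(s) = -3 + (s + 2180) = -3 + (2180 + s) = 2177 + s)
-215281/(-1488430) + ((1697185 + 180830) + 91482)/V(X(30, 40)) = -215281/(-1488430) + ((1697185 + 180830) + 91482)/(2177 + 40*30) = -215281*(-1/1488430) + (1878015 + 91482)/(2177 + 1200) = 215281/1488430 + 1969497/3377 = 2932185423647/5026428110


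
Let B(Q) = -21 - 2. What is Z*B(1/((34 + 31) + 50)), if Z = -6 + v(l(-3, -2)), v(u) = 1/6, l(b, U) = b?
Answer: 805/6 ≈ 134.17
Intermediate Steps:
B(Q) = -23
v(u) = ⅙ (v(u) = 1*(⅙) = ⅙)
Z = -35/6 (Z = -6 + ⅙ = -35/6 ≈ -5.8333)
Z*B(1/((34 + 31) + 50)) = -35/6*(-23) = 805/6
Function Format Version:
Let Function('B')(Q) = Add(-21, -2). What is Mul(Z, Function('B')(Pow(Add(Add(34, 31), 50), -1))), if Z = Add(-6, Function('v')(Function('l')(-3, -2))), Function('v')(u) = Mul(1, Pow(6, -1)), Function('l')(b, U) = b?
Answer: Rational(805, 6) ≈ 134.17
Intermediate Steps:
Function('B')(Q) = -23
Function('v')(u) = Rational(1, 6) (Function('v')(u) = Mul(1, Rational(1, 6)) = Rational(1, 6))
Z = Rational(-35, 6) (Z = Add(-6, Rational(1, 6)) = Rational(-35, 6) ≈ -5.8333)
Mul(Z, Function('B')(Pow(Add(Add(34, 31), 50), -1))) = Mul(Rational(-35, 6), -23) = Rational(805, 6)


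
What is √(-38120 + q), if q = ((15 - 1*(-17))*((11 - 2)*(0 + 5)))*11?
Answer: 2*I*√5570 ≈ 149.26*I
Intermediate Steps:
q = 15840 (q = ((15 + 17)*(9*5))*11 = (32*45)*11 = 1440*11 = 15840)
√(-38120 + q) = √(-38120 + 15840) = √(-22280) = 2*I*√5570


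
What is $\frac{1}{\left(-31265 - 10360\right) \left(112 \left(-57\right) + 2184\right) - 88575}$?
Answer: $\frac{1}{174736425} \approx 5.7229 \cdot 10^{-9}$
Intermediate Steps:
$\frac{1}{\left(-31265 - 10360\right) \left(112 \left(-57\right) + 2184\right) - 88575} = \frac{1}{- 41625 \left(-6384 + 2184\right) - 88575} = \frac{1}{\left(-41625\right) \left(-4200\right) - 88575} = \frac{1}{174825000 - 88575} = \frac{1}{174736425}$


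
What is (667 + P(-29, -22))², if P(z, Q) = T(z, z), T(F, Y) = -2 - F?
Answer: 481636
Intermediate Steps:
P(z, Q) = -2 - z
(667 + P(-29, -22))² = (667 + (-2 - 1*(-29)))² = (667 + (-2 + 29))² = (667 + 27)² = 694² = 481636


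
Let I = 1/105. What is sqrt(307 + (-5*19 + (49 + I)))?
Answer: sqrt(2877630)/105 ≈ 16.156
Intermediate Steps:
I = 1/105 ≈ 0.0095238
sqrt(307 + (-5*19 + (49 + I))) = sqrt(307 + (-5*19 + (49 + 1/105))) = sqrt(307 + (-95 + 5146/105)) = sqrt(307 - 4829/105) = sqrt(27406/105) = sqrt(2877630)/105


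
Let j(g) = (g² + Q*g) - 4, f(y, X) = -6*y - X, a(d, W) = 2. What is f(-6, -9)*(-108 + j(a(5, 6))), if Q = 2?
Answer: -4680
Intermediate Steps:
f(y, X) = -X - 6*y
j(g) = -4 + g² + 2*g (j(g) = (g² + 2*g) - 4 = -4 + g² + 2*g)
f(-6, -9)*(-108 + j(a(5, 6))) = (-1*(-9) - 6*(-6))*(-108 + (-4 + 2² + 2*2)) = (9 + 36)*(-108 + (-4 + 4 + 4)) = 45*(-108 + 4) = 45*(-104) = -4680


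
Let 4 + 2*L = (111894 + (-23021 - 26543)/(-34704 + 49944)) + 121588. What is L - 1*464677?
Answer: -2651299951/7620 ≈ -3.4794e+5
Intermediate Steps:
L = 889538789/7620 (L = -2 + ((111894 + (-23021 - 26543)/(-34704 + 49944)) + 121588)/2 = -2 + ((111894 - 49564/15240) + 121588)/2 = -2 + ((111894 - 49564*1/15240) + 121588)/2 = -2 + ((111894 - 12391/3810) + 121588)/2 = -2 + (426303749/3810 + 121588)/2 = -2 + (½)*(889554029/3810) = -2 + 889554029/7620 = 889538789/7620 ≈ 1.1674e+5)
L - 1*464677 = 889538789/7620 - 1*464677 = 889538789/7620 - 464677 = -2651299951/7620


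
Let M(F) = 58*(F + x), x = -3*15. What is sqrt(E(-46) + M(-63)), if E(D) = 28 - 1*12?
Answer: 2*I*sqrt(1562) ≈ 79.044*I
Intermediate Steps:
E(D) = 16 (E(D) = 28 - 12 = 16)
x = -45
M(F) = -2610 + 58*F (M(F) = 58*(F - 45) = 58*(-45 + F) = -2610 + 58*F)
sqrt(E(-46) + M(-63)) = sqrt(16 + (-2610 + 58*(-63))) = sqrt(16 + (-2610 - 3654)) = sqrt(16 - 6264) = sqrt(-6248) = 2*I*sqrt(1562)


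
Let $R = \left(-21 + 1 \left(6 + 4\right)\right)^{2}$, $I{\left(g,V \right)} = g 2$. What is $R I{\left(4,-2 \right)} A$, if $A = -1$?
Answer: $-968$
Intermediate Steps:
$I{\left(g,V \right)} = 2 g$
$R = 121$ ($R = \left(-21 + 1 \cdot 10\right)^{2} = \left(-21 + 10\right)^{2} = \left(-11\right)^{2} = 121$)
$R I{\left(4,-2 \right)} A = 121 \cdot 2 \cdot 4 \left(-1\right) = 121 \cdot 8 \left(-1\right) = 121 \left(-8\right) = -968$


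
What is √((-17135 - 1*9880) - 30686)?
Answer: I*√57701 ≈ 240.21*I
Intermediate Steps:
√((-17135 - 1*9880) - 30686) = √((-17135 - 9880) - 30686) = √(-27015 - 30686) = √(-57701) = I*√57701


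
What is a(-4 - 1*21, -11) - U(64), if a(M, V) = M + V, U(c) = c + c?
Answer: -164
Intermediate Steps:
U(c) = 2*c
a(-4 - 1*21, -11) - U(64) = ((-4 - 1*21) - 11) - 2*64 = ((-4 - 21) - 11) - 1*128 = (-25 - 11) - 128 = -36 - 128 = -164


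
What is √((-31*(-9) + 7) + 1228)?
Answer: √1514 ≈ 38.910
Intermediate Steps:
√((-31*(-9) + 7) + 1228) = √((279 + 7) + 1228) = √(286 + 1228) = √1514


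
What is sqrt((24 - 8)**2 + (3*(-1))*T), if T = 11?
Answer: sqrt(223) ≈ 14.933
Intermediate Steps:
sqrt((24 - 8)**2 + (3*(-1))*T) = sqrt((24 - 8)**2 + (3*(-1))*11) = sqrt(16**2 - 3*11) = sqrt(256 - 33) = sqrt(223)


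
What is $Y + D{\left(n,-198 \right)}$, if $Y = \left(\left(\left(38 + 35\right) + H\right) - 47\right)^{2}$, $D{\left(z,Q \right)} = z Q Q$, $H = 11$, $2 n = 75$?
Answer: $1471519$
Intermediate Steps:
$n = \frac{75}{2}$ ($n = \frac{1}{2} \cdot 75 = \frac{75}{2} \approx 37.5$)
$D{\left(z,Q \right)} = z Q^{2}$ ($D{\left(z,Q \right)} = Q z Q = z Q^{2}$)
$Y = 1369$ ($Y = \left(\left(\left(38 + 35\right) + 11\right) - 47\right)^{2} = \left(\left(73 + 11\right) - 47\right)^{2} = \left(84 - 47\right)^{2} = 37^{2} = 1369$)
$Y + D{\left(n,-198 \right)} = 1369 + \frac{75 \left(-198\right)^{2}}{2} = 1369 + \frac{75}{2} \cdot 39204 = 1369 + 1470150 = 1471519$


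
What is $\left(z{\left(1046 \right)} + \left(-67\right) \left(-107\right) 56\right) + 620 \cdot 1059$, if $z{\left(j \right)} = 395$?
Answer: $1058439$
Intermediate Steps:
$\left(z{\left(1046 \right)} + \left(-67\right) \left(-107\right) 56\right) + 620 \cdot 1059 = \left(395 + \left(-67\right) \left(-107\right) 56\right) + 620 \cdot 1059 = \left(395 + 7169 \cdot 56\right) + 656580 = \left(395 + 401464\right) + 656580 = 401859 + 656580 = 1058439$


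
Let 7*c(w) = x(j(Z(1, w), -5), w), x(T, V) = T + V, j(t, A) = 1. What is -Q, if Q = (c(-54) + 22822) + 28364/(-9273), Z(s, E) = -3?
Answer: -1480708825/64911 ≈ -22811.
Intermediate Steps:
c(w) = 1/7 + w/7 (c(w) = (1 + w)/7 = 1/7 + w/7)
Q = 1480708825/64911 (Q = ((1/7 + (1/7)*(-54)) + 22822) + 28364/(-9273) = ((1/7 - 54/7) + 22822) + 28364*(-1/9273) = (-53/7 + 22822) - 28364/9273 = 159701/7 - 28364/9273 = 1480708825/64911 ≈ 22811.)
-Q = -1*1480708825/64911 = -1480708825/64911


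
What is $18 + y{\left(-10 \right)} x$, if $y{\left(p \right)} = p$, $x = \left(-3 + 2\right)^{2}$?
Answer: $8$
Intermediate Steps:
$x = 1$ ($x = \left(-1\right)^{2} = 1$)
$18 + y{\left(-10 \right)} x = 18 - 10 = 8$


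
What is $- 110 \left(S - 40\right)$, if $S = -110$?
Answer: $16500$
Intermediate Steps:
$- 110 \left(S - 40\right) = - 110 \left(-110 - 40\right) = \left(-110\right) \left(-150\right) = 16500$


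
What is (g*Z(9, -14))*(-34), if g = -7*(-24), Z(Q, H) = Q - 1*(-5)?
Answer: -79968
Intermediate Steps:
Z(Q, H) = 5 + Q (Z(Q, H) = Q + 5 = 5 + Q)
g = 168
(g*Z(9, -14))*(-34) = (168*(5 + 9))*(-34) = (168*14)*(-34) = 2352*(-34) = -79968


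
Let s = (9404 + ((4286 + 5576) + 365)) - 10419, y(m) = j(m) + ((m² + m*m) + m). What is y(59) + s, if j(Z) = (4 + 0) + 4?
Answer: 16241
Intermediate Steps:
j(Z) = 8 (j(Z) = 4 + 4 = 8)
y(m) = 8 + m + 2*m² (y(m) = 8 + ((m² + m*m) + m) = 8 + ((m² + m²) + m) = 8 + (2*m² + m) = 8 + (m + 2*m²) = 8 + m + 2*m²)
s = 9212 (s = (9404 + (9862 + 365)) - 10419 = (9404 + 10227) - 10419 = 19631 - 10419 = 9212)
y(59) + s = (8 + 59 + 2*59²) + 9212 = (8 + 59 + 2*3481) + 9212 = (8 + 59 + 6962) + 9212 = 7029 + 9212 = 16241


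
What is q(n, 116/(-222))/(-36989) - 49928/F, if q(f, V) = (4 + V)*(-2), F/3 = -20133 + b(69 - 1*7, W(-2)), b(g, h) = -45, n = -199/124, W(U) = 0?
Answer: 34173344360/41423204331 ≈ 0.82498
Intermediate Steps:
n = -199/124 (n = -199*1/124 = -199/124 ≈ -1.6048)
F = -60534 (F = 3*(-20133 - 45) = 3*(-20178) = -60534)
q(f, V) = -8 - 2*V
q(n, 116/(-222))/(-36989) - 49928/F = (-8 - 232/(-222))/(-36989) - 49928/(-60534) = (-8 - 232*(-1)/222)*(-1/36989) - 49928*(-1/60534) = (-8 - 2*(-58/111))*(-1/36989) + 24964/30267 = (-8 + 116/111)*(-1/36989) + 24964/30267 = -772/111*(-1/36989) + 24964/30267 = 772/4105779 + 24964/30267 = 34173344360/41423204331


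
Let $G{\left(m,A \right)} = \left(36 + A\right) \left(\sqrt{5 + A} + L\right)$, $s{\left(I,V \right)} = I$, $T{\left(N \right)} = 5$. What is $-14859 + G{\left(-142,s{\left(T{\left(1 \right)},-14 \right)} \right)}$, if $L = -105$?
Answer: $-19164 + 41 \sqrt{10} \approx -19034.0$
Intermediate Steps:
$G{\left(m,A \right)} = \left(-105 + \sqrt{5 + A}\right) \left(36 + A\right)$ ($G{\left(m,A \right)} = \left(36 + A\right) \left(\sqrt{5 + A} - 105\right) = \left(36 + A\right) \left(-105 + \sqrt{5 + A}\right) = \left(-105 + \sqrt{5 + A}\right) \left(36 + A\right)$)
$-14859 + G{\left(-142,s{\left(T{\left(1 \right)},-14 \right)} \right)} = -14859 + \left(-3780 - 525 + 36 \sqrt{5 + 5} + 5 \sqrt{5 + 5}\right) = -14859 + \left(-3780 - 525 + 36 \sqrt{10} + 5 \sqrt{10}\right) = -14859 - \left(4305 - 41 \sqrt{10}\right) = -19164 + 41 \sqrt{10}$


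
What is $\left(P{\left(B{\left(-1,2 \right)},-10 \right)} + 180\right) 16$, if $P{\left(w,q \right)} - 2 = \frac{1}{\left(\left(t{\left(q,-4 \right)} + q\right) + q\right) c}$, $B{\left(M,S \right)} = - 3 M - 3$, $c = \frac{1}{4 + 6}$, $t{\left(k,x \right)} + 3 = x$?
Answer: $\frac{78464}{27} \approx 2906.1$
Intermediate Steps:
$t{\left(k,x \right)} = -3 + x$
$c = \frac{1}{10} \approx 0.1$
$B{\left(M,S \right)} = -3 - 3 M$
$P{\left(w,q \right)} = 2 + \frac{1}{- \frac{7}{10} + \frac{q}{5}}$ ($P{\left(w,q \right)} = 2 + \frac{1}{\left(\left(\left(-3 - 4\right) + q\right) + q\right) \frac{1}{10}} = 2 + \frac{1}{\left(\left(-7 + q\right) + q\right) \frac{1}{10}} = 2 + \frac{1}{\left(-7 + 2 q\right) \frac{1}{10}} = 2 + \frac{1}{- \frac{7}{10} + \frac{q}{5}}$)
$\left(P{\left(B{\left(-1,2 \right)},-10 \right)} + 180\right) 16 = \left(\frac{4 \left(-1 - 10\right)}{-7 + 2 \left(-10\right)} + 180\right) 16 = \left(4 \frac{1}{-7 - 20} \left(-11\right) + 180\right) 16 = \left(4 \frac{1}{-27} \left(-11\right) + 180\right) 16 = \left(4 \left(- \frac{1}{27}\right) \left(-11\right) + 180\right) 16 = \left(\frac{44}{27} + 180\right) 16 = \frac{4904}{27} \cdot 16 = \frac{78464}{27}$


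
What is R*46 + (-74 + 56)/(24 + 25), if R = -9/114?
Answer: -3723/931 ≈ -3.9989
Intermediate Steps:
R = -3/38 (R = -9*1/114 = -3/38 ≈ -0.078947)
R*46 + (-74 + 56)/(24 + 25) = -3/38*46 + (-74 + 56)/(24 + 25) = -69/19 - 18/49 = -3723/931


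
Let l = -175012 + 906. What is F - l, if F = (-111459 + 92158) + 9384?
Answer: 164189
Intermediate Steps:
F = -9917 (F = -19301 + 9384 = -9917)
l = -174106
F - l = -9917 - 1*(-174106) = -9917 + 174106 = 164189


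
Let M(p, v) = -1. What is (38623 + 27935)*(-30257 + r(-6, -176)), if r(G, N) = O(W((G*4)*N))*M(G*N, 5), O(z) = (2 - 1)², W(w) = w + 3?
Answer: -2013911964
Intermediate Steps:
W(w) = 3 + w
O(z) = 1 (O(z) = 1² = 1)
r(G, N) = -1 (r(G, N) = 1*(-1) = -1)
(38623 + 27935)*(-30257 + r(-6, -176)) = (38623 + 27935)*(-30257 - 1) = 66558*(-30258) = -2013911964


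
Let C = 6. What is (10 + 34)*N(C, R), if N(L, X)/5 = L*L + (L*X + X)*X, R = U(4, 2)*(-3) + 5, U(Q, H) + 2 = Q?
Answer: 9460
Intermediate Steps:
U(Q, H) = -2 + Q
R = -1 (R = (-2 + 4)*(-3) + 5 = 2*(-3) + 5 = -6 + 5 = -1)
N(L, X) = 5*L**2 + 5*X*(X + L*X) (N(L, X) = 5*(L*L + (L*X + X)*X) = 5*(L**2 + (X + L*X)*X) = 5*(L**2 + X*(X + L*X)) = 5*L**2 + 5*X*(X + L*X))
(10 + 34)*N(C, R) = (10 + 34)*(5*6**2 + 5*(-1)**2 + 5*6*(-1)**2) = 44*(5*36 + 5*1 + 5*6*1) = 44*(180 + 5 + 30) = 44*215 = 9460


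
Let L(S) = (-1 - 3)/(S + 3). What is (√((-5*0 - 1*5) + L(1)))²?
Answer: -6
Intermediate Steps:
L(S) = -4/(3 + S)
(√((-5*0 - 1*5) + L(1)))² = (√((-5*0 - 1*5) - 4/(3 + 1)))² = (√((0 - 5) - 4/4))² = (√(-5 - 4*¼))² = (√(-5 - 1))² = (√(-6))² = (I*√6)² = -6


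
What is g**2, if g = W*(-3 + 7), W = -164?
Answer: 430336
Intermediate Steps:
g = -656 (g = -164*(-3 + 7) = -164*4 = -656)
g**2 = (-656)**2 = 430336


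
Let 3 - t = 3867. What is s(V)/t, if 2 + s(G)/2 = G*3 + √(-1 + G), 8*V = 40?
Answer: -5/644 ≈ -0.0077640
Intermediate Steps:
V = 5 (V = (⅛)*40 = 5)
s(G) = -4 + 2*√(-1 + G) + 6*G (s(G) = -4 + 2*(G*3 + √(-1 + G)) = -4 + 2*(3*G + √(-1 + G)) = -4 + 2*(√(-1 + G) + 3*G) = -4 + (2*√(-1 + G) + 6*G) = -4 + 2*√(-1 + G) + 6*G)
t = -3864 (t = 3 - 1*3867 = 3 - 3867 = -3864)
s(V)/t = (-4 + 2*√(-1 + 5) + 6*5)/(-3864) = (-4 + 2*√4 + 30)*(-1/3864) = (-4 + 2*2 + 30)*(-1/3864) = (-4 + 4 + 30)*(-1/3864) = 30*(-1/3864) = -5/644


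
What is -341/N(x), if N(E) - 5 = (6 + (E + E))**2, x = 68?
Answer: -341/20169 ≈ -0.016907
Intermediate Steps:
N(E) = 5 + (6 + 2*E)**2 (N(E) = 5 + (6 + (E + E))**2 = 5 + (6 + 2*E)**2)
-341/N(x) = -341/(5 + 4*(3 + 68)**2) = -341/(5 + 4*71**2) = -341/(5 + 4*5041) = -341/(5 + 20164) = -341/20169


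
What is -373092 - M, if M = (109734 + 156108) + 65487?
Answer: -704421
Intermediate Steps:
M = 331329 (M = 265842 + 65487 = 331329)
-373092 - M = -373092 - 1*331329 = -373092 - 331329 = -704421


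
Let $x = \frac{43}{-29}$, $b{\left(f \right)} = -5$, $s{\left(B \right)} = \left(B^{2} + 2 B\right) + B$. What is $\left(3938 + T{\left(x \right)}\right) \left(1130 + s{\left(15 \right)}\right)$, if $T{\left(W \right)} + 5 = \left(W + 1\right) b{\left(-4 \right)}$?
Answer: $\frac{159777800}{29} \approx 5.5096 \cdot 10^{6}$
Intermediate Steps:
$s{\left(B \right)} = B^{2} + 3 B$
$x = - \frac{43}{29}$ ($x = 43 \left(- \frac{1}{29}\right) = - \frac{43}{29} \approx -1.4828$)
$T{\left(W \right)} = -10 - 5 W$ ($T{\left(W \right)} = -5 + \left(W + 1\right) \left(-5\right) = -5 + \left(1 + W\right) \left(-5\right) = -5 - \left(5 + 5 W\right) = -10 - 5 W$)
$\left(3938 + T{\left(x \right)}\right) \left(1130 + s{\left(15 \right)}\right) = \left(3938 - \frac{75}{29}\right) \left(1130 + 15 \left(3 + 15\right)\right) = \left(3938 + \left(-10 + \frac{215}{29}\right)\right) \left(1130 + 15 \cdot 18\right) = \left(3938 - \frac{75}{29}\right) \left(1130 + 270\right) = \frac{114127}{29} \cdot 1400 = \frac{159777800}{29}$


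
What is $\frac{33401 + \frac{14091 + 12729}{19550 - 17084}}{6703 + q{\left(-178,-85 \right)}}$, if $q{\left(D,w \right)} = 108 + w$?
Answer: $\frac{1525809}{307154} \approx 4.9676$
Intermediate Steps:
$\frac{33401 + \frac{14091 + 12729}{19550 - 17084}}{6703 + q{\left(-178,-85 \right)}} = \frac{33401 + \frac{14091 + 12729}{19550 - 17084}}{6703 + \left(108 - 85\right)} = \frac{33401 + \frac{26820}{2466}}{6703 + 23} = \frac{33401 + 26820 \cdot \frac{1}{2466}}{6726} = \left(33401 + \frac{1490}{137}\right) \frac{1}{6726} = \frac{4577427}{137} \cdot \frac{1}{6726} = \frac{1525809}{307154}$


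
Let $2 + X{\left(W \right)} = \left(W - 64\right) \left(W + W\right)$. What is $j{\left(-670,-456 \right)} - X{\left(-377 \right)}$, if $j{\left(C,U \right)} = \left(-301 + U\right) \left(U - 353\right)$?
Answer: $279901$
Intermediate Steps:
$j{\left(C,U \right)} = \left(-353 + U\right) \left(-301 + U\right)$ ($j{\left(C,U \right)} = \left(-301 + U\right) \left(-353 + U\right) = \left(-353 + U\right) \left(-301 + U\right)$)
$X{\left(W \right)} = -2 + 2 W \left(-64 + W\right)$ ($X{\left(W \right)} = -2 + \left(W - 64\right) \left(W + W\right) = -2 + \left(-64 + W\right) 2 W = -2 + 2 W \left(-64 + W\right)$)
$j{\left(-670,-456 \right)} - X{\left(-377 \right)} = \left(106253 + \left(-456\right)^{2} - -298224\right) - \left(-2 - -48256 + 2 \left(-377\right)^{2}\right) = \left(106253 + 207936 + 298224\right) - \left(-2 + 48256 + 2 \cdot 142129\right) = 612413 - \left(-2 + 48256 + 284258\right) = 612413 - 332512 = 279901$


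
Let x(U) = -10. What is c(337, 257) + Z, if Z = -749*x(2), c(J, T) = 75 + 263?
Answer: 7828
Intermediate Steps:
c(J, T) = 338
Z = 7490 (Z = -749*(-10) = 7490)
c(337, 257) + Z = 338 + 7490 = 7828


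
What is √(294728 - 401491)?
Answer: I*√106763 ≈ 326.75*I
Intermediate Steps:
√(294728 - 401491) = √(-106763) = I*√106763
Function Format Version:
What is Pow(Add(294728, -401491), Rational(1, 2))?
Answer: Mul(I, Pow(106763, Rational(1, 2))) ≈ Mul(326.75, I)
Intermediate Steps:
Pow(Add(294728, -401491), Rational(1, 2)) = Pow(-106763, Rational(1, 2)) = Mul(I, Pow(106763, Rational(1, 2)))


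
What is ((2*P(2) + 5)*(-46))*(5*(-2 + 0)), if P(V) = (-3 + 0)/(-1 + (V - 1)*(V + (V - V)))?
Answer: -460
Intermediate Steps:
P(V) = -3/(-1 + V*(-1 + V)) (P(V) = -3/(-1 + (-1 + V)*(V + 0)) = -3/(-1 + (-1 + V)*V) = -3/(-1 + V*(-1 + V)))
((2*P(2) + 5)*(-46))*(5*(-2 + 0)) = ((2*(3/(1 + 2 - 1*2²)) + 5)*(-46))*(5*(-2 + 0)) = ((2*(3/(1 + 2 - 1*4)) + 5)*(-46))*(5*(-2)) = ((2*(3/(1 + 2 - 4)) + 5)*(-46))*(-10) = ((2*(3/(-1)) + 5)*(-46))*(-10) = ((2*(3*(-1)) + 5)*(-46))*(-10) = ((2*(-3) + 5)*(-46))*(-10) = ((-6 + 5)*(-46))*(-10) = -1*(-46)*(-10) = 46*(-10) = -460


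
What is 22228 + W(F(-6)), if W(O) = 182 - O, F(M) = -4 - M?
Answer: 22408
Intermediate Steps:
22228 + W(F(-6)) = 22228 + (182 - (-4 - 1*(-6))) = 22228 + (182 - (-4 + 6)) = 22228 + (182 - 1*2) = 22228 + (182 - 2) = 22228 + 180 = 22408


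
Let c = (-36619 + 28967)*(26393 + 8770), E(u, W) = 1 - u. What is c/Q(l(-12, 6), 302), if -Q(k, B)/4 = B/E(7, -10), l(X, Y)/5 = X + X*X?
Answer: -201800457/151 ≈ -1.3364e+6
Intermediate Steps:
l(X, Y) = 5*X + 5*X**2 (l(X, Y) = 5*(X + X*X) = 5*(X + X**2) = 5*X + 5*X**2)
c = -269067276 (c = -7652*35163 = -269067276)
Q(k, B) = 2*B/3 (Q(k, B) = -4*B/(1 - 1*7) = -4*B/(1 - 7) = -4*B/(-6) = -4*B*(-1)/6 = -(-2)*B/3 = 2*B/3)
c/Q(l(-12, 6), 302) = -269067276/((2/3)*302) = -269067276/604/3 = -269067276*3/604 = -201800457/151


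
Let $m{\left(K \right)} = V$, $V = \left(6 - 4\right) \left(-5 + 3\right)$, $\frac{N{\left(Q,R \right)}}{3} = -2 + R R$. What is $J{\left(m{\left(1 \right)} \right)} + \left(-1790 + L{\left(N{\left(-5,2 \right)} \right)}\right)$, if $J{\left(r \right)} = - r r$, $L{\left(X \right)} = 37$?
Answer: $-1769$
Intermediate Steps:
$N{\left(Q,R \right)} = -6 + 3 R^{2}$ ($N{\left(Q,R \right)} = 3 \left(-2 + R R\right) = 3 \left(-2 + R^{2}\right) = -6 + 3 R^{2}$)
$V = -4$ ($V = 2 \left(-2\right) = -4$)
$m{\left(K \right)} = -4$
$J{\left(r \right)} = - r^{2}$
$J{\left(m{\left(1 \right)} \right)} + \left(-1790 + L{\left(N{\left(-5,2 \right)} \right)}\right) = - \left(-4\right)^{2} + \left(-1790 + 37\right) = \left(-1\right) 16 - 1753 = -16 - 1753 = -1769$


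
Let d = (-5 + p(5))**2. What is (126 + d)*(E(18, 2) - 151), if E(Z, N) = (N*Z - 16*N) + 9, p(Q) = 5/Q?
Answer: -19596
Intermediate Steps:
d = 16 (d = (-5 + 5/5)**2 = (-5 + 5*(1/5))**2 = (-5 + 1)**2 = (-4)**2 = 16)
E(Z, N) = 9 - 16*N + N*Z (E(Z, N) = (-16*N + N*Z) + 9 = 9 - 16*N + N*Z)
(126 + d)*(E(18, 2) - 151) = (126 + 16)*((9 - 16*2 + 2*18) - 151) = 142*((9 - 32 + 36) - 151) = 142*(13 - 151) = 142*(-138) = -19596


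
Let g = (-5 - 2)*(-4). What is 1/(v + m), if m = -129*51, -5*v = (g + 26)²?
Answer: -5/35811 ≈ -0.00013962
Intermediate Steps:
g = 28 (g = -7*(-4) = 28)
v = -2916/5 (v = -(28 + 26)²/5 = -⅕*54² = -⅕*2916 = -2916/5 ≈ -583.20)
m = -6579
1/(v + m) = 1/(-2916/5 - 6579) = 1/(-35811/5) = -5/35811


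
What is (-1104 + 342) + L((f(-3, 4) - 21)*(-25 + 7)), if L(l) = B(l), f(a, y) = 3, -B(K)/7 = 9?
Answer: -825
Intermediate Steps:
B(K) = -63 (B(K) = -7*9 = -63)
L(l) = -63
(-1104 + 342) + L((f(-3, 4) - 21)*(-25 + 7)) = (-1104 + 342) - 63 = -762 - 63 = -825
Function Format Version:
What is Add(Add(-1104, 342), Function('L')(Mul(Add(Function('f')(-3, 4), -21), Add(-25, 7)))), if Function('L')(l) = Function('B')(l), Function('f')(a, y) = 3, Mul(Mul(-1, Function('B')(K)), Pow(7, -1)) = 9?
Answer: -825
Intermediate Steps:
Function('B')(K) = -63 (Function('B')(K) = Mul(-7, 9) = -63)
Function('L')(l) = -63
Add(Add(-1104, 342), Function('L')(Mul(Add(Function('f')(-3, 4), -21), Add(-25, 7)))) = Add(Add(-1104, 342), -63) = Add(-762, -63) = -825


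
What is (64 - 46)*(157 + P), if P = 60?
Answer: 3906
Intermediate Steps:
(64 - 46)*(157 + P) = (64 - 46)*(157 + 60) = 18*217 = 3906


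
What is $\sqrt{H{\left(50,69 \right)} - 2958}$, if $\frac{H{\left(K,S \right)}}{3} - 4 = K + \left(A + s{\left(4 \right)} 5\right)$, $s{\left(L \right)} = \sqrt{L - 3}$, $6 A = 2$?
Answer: $2 i \sqrt{695} \approx 52.726 i$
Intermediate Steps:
$A = \frac{1}{3}$ ($A = \frac{1}{6} \cdot 2 = \frac{1}{3} \approx 0.33333$)
$s{\left(L \right)} = \sqrt{-3 + L}$
$H{\left(K,S \right)} = 28 + 3 K$ ($H{\left(K,S \right)} = 12 + 3 \left(K + \left(\frac{1}{3} + \sqrt{-3 + 4} \cdot 5\right)\right) = 12 + 3 \left(K + \left(\frac{1}{3} + \sqrt{1} \cdot 5\right)\right) = 12 + 3 \left(K + \left(\frac{1}{3} + 1 \cdot 5\right)\right) = 12 + 3 \left(K + \left(\frac{1}{3} + 5\right)\right) = 12 + 3 \left(K + \frac{16}{3}\right) = 12 + 3 \left(\frac{16}{3} + K\right) = 12 + \left(16 + 3 K\right) = 28 + 3 K$)
$\sqrt{H{\left(50,69 \right)} - 2958} = \sqrt{\left(28 + 3 \cdot 50\right) - 2958} = \sqrt{\left(28 + 150\right) - 2958} = \sqrt{178 - 2958} = \sqrt{-2780} = 2 i \sqrt{695}$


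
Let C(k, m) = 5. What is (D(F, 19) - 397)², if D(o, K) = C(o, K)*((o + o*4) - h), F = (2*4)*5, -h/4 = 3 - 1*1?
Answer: 413449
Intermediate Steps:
h = -8 (h = -4*(3 - 1*1) = -4*(3 - 1) = -4*2 = -8)
F = 40 (F = 8*5 = 40)
D(o, K) = 40 + 25*o (D(o, K) = 5*((o + o*4) - 1*(-8)) = 5*((o + 4*o) + 8) = 5*(5*o + 8) = 5*(8 + 5*o) = 40 + 25*o)
(D(F, 19) - 397)² = ((40 + 25*40) - 397)² = ((40 + 1000) - 397)² = (1040 - 397)² = 643² = 413449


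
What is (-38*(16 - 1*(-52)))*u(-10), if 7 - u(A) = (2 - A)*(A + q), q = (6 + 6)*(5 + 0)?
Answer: 1532312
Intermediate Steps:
q = 60 (q = 12*5 = 60)
u(A) = 7 - (2 - A)*(60 + A) (u(A) = 7 - (2 - A)*(A + 60) = 7 - (2 - A)*(60 + A))
(-38*(16 - 1*(-52)))*u(-10) = (-38*(16 - 1*(-52)))*(-113 + (-10)² + 58*(-10)) = (-38*(16 + 52))*(-113 + 100 - 580) = -38*68*(-593) = -2584*(-593) = 1532312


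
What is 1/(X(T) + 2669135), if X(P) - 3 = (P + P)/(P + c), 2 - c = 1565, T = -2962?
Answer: 4525/12077855374 ≈ 3.7465e-7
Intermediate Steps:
c = -1563 (c = 2 - 1*1565 = 2 - 1565 = -1563)
X(P) = 3 + 2*P/(-1563 + P) (X(P) = 3 + (P + P)/(P - 1563) = 3 + (2*P)/(-1563 + P) = 3 + 2*P/(-1563 + P))
1/(X(T) + 2669135) = 1/((-4689 + 5*(-2962))/(-1563 - 2962) + 2669135) = 1/((-4689 - 14810)/(-4525) + 2669135) = 1/(-1/4525*(-19499) + 2669135) = 1/(19499/4525 + 2669135) = 1/(12077855374/4525) = 4525/12077855374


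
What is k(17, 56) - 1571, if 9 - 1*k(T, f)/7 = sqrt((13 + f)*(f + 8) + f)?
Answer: -1508 - 14*sqrt(1118) ≈ -1976.1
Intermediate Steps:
k(T, f) = 63 - 7*sqrt(f + (8 + f)*(13 + f)) (k(T, f) = 63 - 7*sqrt((13 + f)*(f + 8) + f) = 63 - 7*sqrt((13 + f)*(8 + f) + f) = 63 - 7*sqrt((8 + f)*(13 + f) + f) = 63 - 7*sqrt(f + (8 + f)*(13 + f)))
k(17, 56) - 1571 = (63 - 7*sqrt(104 + 56**2 + 22*56)) - 1571 = (63 - 7*sqrt(104 + 3136 + 1232)) - 1571 = (63 - 14*sqrt(1118)) - 1571 = -1508 - 14*sqrt(1118)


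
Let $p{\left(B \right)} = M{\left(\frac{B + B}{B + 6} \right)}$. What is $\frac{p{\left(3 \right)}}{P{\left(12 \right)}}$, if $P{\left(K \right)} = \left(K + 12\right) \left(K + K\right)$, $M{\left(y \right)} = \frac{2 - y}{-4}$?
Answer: $- \frac{1}{1728} \approx -0.0005787$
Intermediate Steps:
$M{\left(y \right)} = - \frac{1}{2} + \frac{y}{4}$ ($M{\left(y \right)} = \left(2 - y\right) \left(- \frac{1}{4}\right) = - \frac{1}{2} + \frac{y}{4}$)
$p{\left(B \right)} = - \frac{1}{2} + \frac{B}{2 \left(6 + B\right)}$ ($p{\left(B \right)} = - \frac{1}{2} + \frac{\left(B + B\right) \frac{1}{B + 6}}{4} = - \frac{1}{2} + \frac{2 B \frac{1}{6 + B}}{4} = - \frac{1}{2} + \frac{B}{2 \left(6 + B\right)}$)
$P{\left(K \right)} = 2 K \left(12 + K\right)$ ($P{\left(K \right)} = \left(12 + K\right) 2 K = 2 K \left(12 + K\right)$)
$\frac{p{\left(3 \right)}}{P{\left(12 \right)}} = \frac{\left(-3\right) \frac{1}{6 + 3}}{2 \cdot 12 \left(12 + 12\right)} = \frac{\left(-3\right) \frac{1}{9}}{2 \cdot 12 \cdot 24} = \frac{\left(-3\right) \frac{1}{9}}{576} = \left(- \frac{1}{3}\right) \frac{1}{576} = - \frac{1}{1728}$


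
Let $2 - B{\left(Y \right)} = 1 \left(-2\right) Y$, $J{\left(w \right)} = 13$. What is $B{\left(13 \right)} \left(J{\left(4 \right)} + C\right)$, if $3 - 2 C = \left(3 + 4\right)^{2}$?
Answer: $-280$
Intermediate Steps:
$C = -23$ ($C = \frac{3}{2} - \frac{\left(3 + 4\right)^{2}}{2} = \frac{3}{2} - \frac{7^{2}}{2} = \frac{3}{2} - \frac{49}{2} = -23$)
$B{\left(Y \right)} = 2 + 2 Y$ ($B{\left(Y \right)} = 2 - 1 \left(-2\right) Y = 2 - - 2 Y = 2 + 2 Y$)
$B{\left(13 \right)} \left(J{\left(4 \right)} + C\right) = \left(2 + 2 \cdot 13\right) \left(13 - 23\right) = \left(2 + 26\right) \left(-10\right) = 28 \left(-10\right) = -280$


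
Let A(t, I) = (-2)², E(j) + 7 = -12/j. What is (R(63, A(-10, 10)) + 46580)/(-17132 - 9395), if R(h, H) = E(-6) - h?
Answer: -46512/26527 ≈ -1.7534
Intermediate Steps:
E(j) = -7 - 12/j
A(t, I) = 4
R(h, H) = -5 - h (R(h, H) = (-7 - 12/(-6)) - h = (-7 - 12*(-⅙)) - h = (-7 + 2) - h = -5 - h)
(R(63, A(-10, 10)) + 46580)/(-17132 - 9395) = ((-5 - 1*63) + 46580)/(-17132 - 9395) = ((-5 - 63) + 46580)/(-26527) = (-68 + 46580)*(-1/26527) = 46512*(-1/26527) = -46512/26527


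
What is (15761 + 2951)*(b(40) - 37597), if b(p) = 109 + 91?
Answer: -699772664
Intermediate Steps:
b(p) = 200
(15761 + 2951)*(b(40) - 37597) = (15761 + 2951)*(200 - 37597) = 18712*(-37397) = -699772664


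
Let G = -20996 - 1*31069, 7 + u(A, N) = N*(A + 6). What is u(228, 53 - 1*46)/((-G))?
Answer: 1631/52065 ≈ 0.031326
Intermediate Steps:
u(A, N) = -7 + N*(6 + A) (u(A, N) = -7 + N*(A + 6) = -7 + N*(6 + A))
G = -52065 (G = -20996 - 31069 = -52065)
u(228, 53 - 1*46)/((-G)) = (-7 + 6*(53 - 1*46) + 228*(53 - 1*46))/((-1*(-52065))) = (-7 + 6*(53 - 46) + 228*(53 - 46))/52065 = (-7 + 6*7 + 228*7)*(1/52065) = (-7 + 42 + 1596)*(1/52065) = 1631*(1/52065) = 1631/52065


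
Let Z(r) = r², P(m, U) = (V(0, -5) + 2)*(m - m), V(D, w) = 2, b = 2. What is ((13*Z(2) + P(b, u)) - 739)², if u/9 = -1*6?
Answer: 471969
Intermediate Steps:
u = -54 (u = 9*(-1*6) = 9*(-6) = -54)
P(m, U) = 0 (P(m, U) = (2 + 2)*(m - m) = 4*0 = 0)
((13*Z(2) + P(b, u)) - 739)² = ((13*2² + 0) - 739)² = ((13*4 + 0) - 739)² = ((52 + 0) - 739)² = (52 - 739)² = (-687)² = 471969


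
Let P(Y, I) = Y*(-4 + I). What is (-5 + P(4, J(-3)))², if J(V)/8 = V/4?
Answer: 2025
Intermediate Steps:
J(V) = 2*V (J(V) = 8*(V/4) = 2*V)
(-5 + P(4, J(-3)))² = (-5 + 4*(-4 + 2*(-3)))² = (-5 + 4*(-4 - 6))² = (-5 + 4*(-10))² = (-5 - 40)² = (-45)² = 2025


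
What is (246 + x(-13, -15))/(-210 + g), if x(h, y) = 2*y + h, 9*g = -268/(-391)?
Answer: -714357/738722 ≈ -0.96702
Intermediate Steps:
g = 268/3519 (g = (-268/(-391))/9 = (-268*(-1/391))/9 = (⅑)*(268/391) = 268/3519 ≈ 0.076158)
x(h, y) = h + 2*y
(246 + x(-13, -15))/(-210 + g) = (246 + (-13 + 2*(-15)))/(-210 + 268/3519) = (246 + (-13 - 30))/(-738722/3519) = (246 - 43)*(-3519/738722) = 203*(-3519/738722) = -714357/738722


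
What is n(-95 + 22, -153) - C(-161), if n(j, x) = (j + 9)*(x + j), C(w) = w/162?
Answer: 2343329/162 ≈ 14465.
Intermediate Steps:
C(w) = w/162 (C(w) = w*(1/162) = w/162)
n(j, x) = (9 + j)*(j + x)
n(-95 + 22, -153) - C(-161) = ((-95 + 22)**2 + 9*(-95 + 22) + 9*(-153) + (-95 + 22)*(-153)) - (-161)/162 = ((-73)**2 + 9*(-73) - 1377 - 73*(-153)) - 1*(-161/162) = (5329 - 657 - 1377 + 11169) + 161/162 = 14464 + 161/162 = 2343329/162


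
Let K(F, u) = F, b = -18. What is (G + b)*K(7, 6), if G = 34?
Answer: 112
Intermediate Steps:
(G + b)*K(7, 6) = (34 - 18)*7 = 16*7 = 112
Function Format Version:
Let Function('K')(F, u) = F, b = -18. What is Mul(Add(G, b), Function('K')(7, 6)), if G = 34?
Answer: 112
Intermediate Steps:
Mul(Add(G, b), Function('K')(7, 6)) = Mul(Add(34, -18), 7) = Mul(16, 7) = 112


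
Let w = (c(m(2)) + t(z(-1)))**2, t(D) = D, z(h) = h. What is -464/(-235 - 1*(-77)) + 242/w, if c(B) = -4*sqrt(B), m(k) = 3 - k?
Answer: 24918/1975 ≈ 12.617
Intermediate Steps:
w = 25 (w = (-4*sqrt(3 - 1*2) - 1)**2 = (-4*sqrt(3 - 2) - 1)**2 = (-4*sqrt(1) - 1)**2 = (-4*1 - 1)**2 = (-4 - 1)**2 = (-5)**2 = 25)
-464/(-235 - 1*(-77)) + 242/w = -464/(-235 - 1*(-77)) + 242/25 = -464/(-235 + 77) + 242*(1/25) = -464/(-158) + 242/25 = -464*(-1/158) + 242/25 = 232/79 + 242/25 = 24918/1975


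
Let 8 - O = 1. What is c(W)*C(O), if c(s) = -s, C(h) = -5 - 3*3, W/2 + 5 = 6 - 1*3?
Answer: -56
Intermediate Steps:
O = 7 (O = 8 - 1*1 = 8 - 1 = 7)
W = -4 (W = -10 + 2*(6 - 1*3) = -10 + 2*(6 - 3) = -10 + 2*3 = -10 + 6 = -4)
C(h) = -14 (C(h) = -5 - 9 = -14)
c(s) = -s
c(W)*C(O) = -1*(-4)*(-14) = 4*(-14) = -56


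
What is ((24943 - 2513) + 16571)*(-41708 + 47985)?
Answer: 244809277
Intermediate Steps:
((24943 - 2513) + 16571)*(-41708 + 47985) = (22430 + 16571)*6277 = 39001*6277 = 244809277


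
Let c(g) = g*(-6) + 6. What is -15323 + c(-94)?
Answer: -14753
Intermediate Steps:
c(g) = 6 - 6*g (c(g) = -6*g + 6 = 6 - 6*g)
-15323 + c(-94) = -15323 + (6 - 6*(-94)) = -15323 + (6 + 564) = -15323 + 570 = -14753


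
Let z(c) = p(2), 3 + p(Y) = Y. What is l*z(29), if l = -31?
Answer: 31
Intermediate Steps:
p(Y) = -3 + Y
z(c) = -1 (z(c) = -3 + 2 = -1)
l*z(29) = -31*(-1) = 31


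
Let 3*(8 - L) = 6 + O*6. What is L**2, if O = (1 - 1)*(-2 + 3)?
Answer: 36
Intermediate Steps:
O = 0 (O = 0*1 = 0)
L = 6 (L = 8 - (6 + 0*6)/3 = 8 - (6 + 0)/3 = 8 - 1/3*6 = 8 - 2 = 6)
L**2 = 6**2 = 36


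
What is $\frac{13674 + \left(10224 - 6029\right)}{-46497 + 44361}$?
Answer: $- \frac{17869}{2136} \approx -8.3656$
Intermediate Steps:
$\frac{13674 + \left(10224 - 6029\right)}{-46497 + 44361} = \frac{13674 + \left(10224 - 6029\right)}{-2136} = \left(13674 + 4195\right) \left(- \frac{1}{2136}\right) = 17869 \left(- \frac{1}{2136}\right) = - \frac{17869}{2136}$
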